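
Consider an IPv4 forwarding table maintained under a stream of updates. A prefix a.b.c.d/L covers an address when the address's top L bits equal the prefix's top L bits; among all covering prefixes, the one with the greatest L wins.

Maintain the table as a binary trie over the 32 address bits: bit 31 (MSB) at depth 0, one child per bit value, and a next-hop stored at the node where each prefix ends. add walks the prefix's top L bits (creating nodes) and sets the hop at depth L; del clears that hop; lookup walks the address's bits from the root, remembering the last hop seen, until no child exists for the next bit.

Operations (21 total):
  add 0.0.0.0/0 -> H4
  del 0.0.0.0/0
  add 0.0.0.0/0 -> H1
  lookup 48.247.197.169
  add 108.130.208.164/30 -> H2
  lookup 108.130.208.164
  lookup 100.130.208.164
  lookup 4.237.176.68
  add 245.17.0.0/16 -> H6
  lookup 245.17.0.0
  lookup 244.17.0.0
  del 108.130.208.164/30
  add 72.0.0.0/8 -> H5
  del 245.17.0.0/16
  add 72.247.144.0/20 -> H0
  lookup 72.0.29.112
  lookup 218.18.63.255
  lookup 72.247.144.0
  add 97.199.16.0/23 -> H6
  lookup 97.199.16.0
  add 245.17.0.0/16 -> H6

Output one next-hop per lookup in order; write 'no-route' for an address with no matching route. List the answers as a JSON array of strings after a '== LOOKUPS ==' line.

Apply in order:
  + 0.0.0.0/0 (H4) depth=0
  - 0.0.0.0/0 clear@0
  + 0.0.0.0/0 (H1) depth=0
  Q 48.247.197.169: descend ε ; hops seen [H1] ; pick H1
  + 108.130.208.164/30 (H2) depth=30
  Q 108.130.208.164: descend 011011001000001011010000101001 ; hops seen [H1,H2] ; pick H2
  Q 100.130.208.164: descend 0110 ; hops seen [H1] ; pick H1
  Q 4.237.176.68: descend 0 ; hops seen [H1] ; pick H1
  + 245.17.0.0/16 (H6) depth=16
  Q 245.17.0.0: descend 1111010100010001 ; hops seen [H1,H6] ; pick H6
  Q 244.17.0.0: descend 1111010 ; hops seen [H1] ; pick H1
  - 108.130.208.164/30 clear@30
  + 72.0.0.0/8 (H5) depth=8
  - 245.17.0.0/16 clear@16
  + 72.247.144.0/20 (H0) depth=20
  Q 72.0.29.112: descend 01001000 ; hops seen [H1,H5] ; pick H5
  Q 218.18.63.255: descend 11 ; hops seen [H1] ; pick H1
  Q 72.247.144.0: descend 01001000111101111001 ; hops seen [H1,H5,H0] ; pick H0
  + 97.199.16.0/23 (H6) depth=23
  Q 97.199.16.0: descend 01100001110001110001000 ; hops seen [H1,H6] ; pick H6
  + 245.17.0.0/16 (H6) depth=16

== LOOKUPS ==
["H1","H2","H1","H1","H6","H1","H5","H1","H0","H6"]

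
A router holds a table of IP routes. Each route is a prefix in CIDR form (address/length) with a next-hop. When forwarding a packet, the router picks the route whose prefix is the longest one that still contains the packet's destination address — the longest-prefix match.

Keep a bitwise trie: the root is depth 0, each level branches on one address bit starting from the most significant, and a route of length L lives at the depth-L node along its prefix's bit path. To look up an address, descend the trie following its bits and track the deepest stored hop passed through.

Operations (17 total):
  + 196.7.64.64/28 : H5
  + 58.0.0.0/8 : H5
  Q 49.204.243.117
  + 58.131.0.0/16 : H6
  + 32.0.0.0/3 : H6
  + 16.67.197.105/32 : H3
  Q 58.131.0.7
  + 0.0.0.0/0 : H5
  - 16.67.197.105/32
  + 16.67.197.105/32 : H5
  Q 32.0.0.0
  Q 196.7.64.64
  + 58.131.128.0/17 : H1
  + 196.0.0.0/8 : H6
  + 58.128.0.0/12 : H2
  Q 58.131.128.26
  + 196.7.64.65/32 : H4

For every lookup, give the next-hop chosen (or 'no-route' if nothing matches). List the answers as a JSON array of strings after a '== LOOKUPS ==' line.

Process each operation:
  add 196.7.64.64/28 -> H5 at depth 28
  add 58.0.0.0/8 -> H5 at depth 8
  ? 49.204.243.117  path d0:-→d1:-→d2:-→d3:-→d4:-  best=no-route
  add 58.131.0.0/16 -> H6 at depth 16
  add 32.0.0.0/3 -> H6 at depth 3
  add 16.67.197.105/32 -> H3 at depth 32
  ? 58.131.0.7  path d0:-→d1:-→d2:-→d3:H6→d4:-→d5:-→d6:-→d7:-→d8:H5→d9:-→d10:-→d11:-→d12:-→d13:-→d14:-→d15:-→d16:H6  best=H6
  add 0.0.0.0/0 -> H5 at depth 0
  del 16.67.197.105/32 (clear depth 32)
  add 16.67.197.105/32 -> H5 at depth 32
  ? 32.0.0.0  path d0:H5→d1:-→d2:-→d3:H6  best=H6
  ? 196.7.64.64  path d0:H5→d1:-→d2:-→d3:-→d4:-→d5:-→d6:-→d7:-→d8:-→d9:-→d10:-→d11:-→d12:-→d13:-→d14:-→d15:-→d16:-→d17:-→d18:-→d19:-→d20:-→d21:-→d22:-→d23:-→d24:-→d25:-→d26:-→d27:-→d28:H5  best=H5
  add 58.131.128.0/17 -> H1 at depth 17
  add 196.0.0.0/8 -> H6 at depth 8
  add 58.128.0.0/12 -> H2 at depth 12
  ? 58.131.128.26  path d0:H5→d1:-→d2:-→d3:H6→d4:-→d5:-→d6:-→d7:-→d8:H5→d9:-→d10:-→d11:-→d12:H2→d13:-→d14:-→d15:-→d16:H6→d17:H1  best=H1
  add 196.7.64.65/32 -> H4 at depth 32

== LOOKUPS ==
["no-route","H6","H6","H5","H1"]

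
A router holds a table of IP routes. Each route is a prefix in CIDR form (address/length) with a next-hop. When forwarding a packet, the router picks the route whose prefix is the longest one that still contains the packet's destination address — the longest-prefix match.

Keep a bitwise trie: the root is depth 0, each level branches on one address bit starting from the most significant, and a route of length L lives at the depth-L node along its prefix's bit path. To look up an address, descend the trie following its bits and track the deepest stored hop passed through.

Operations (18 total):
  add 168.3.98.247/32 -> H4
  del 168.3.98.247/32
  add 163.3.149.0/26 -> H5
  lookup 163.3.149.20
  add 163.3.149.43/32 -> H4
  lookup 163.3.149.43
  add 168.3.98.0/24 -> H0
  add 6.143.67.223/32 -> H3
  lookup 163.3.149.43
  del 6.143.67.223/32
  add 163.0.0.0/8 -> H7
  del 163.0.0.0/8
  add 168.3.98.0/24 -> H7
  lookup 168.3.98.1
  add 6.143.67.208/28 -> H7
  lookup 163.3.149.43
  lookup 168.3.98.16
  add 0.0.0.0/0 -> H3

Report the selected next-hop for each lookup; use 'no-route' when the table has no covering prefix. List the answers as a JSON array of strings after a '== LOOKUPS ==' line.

Apply in order:
  + 168.3.98.247/32 (H4) depth=32
  - 168.3.98.247/32 clear@32
  + 163.3.149.0/26 (H5) depth=26
  ? 163.3.149.20  path d0:-→d1:-→d2:-→d3:-→d4:-→d5:-→d6:-→d7:-→d8:-→d9:-→d10:-→d11:-→d12:-→d13:-→d14:-→d15:-→d16:-→d17:-→d18:-→d19:-→d20:-→d21:-→d22:-→d23:-→d24:-→d25:-→d26:H5  best=H5
  + 163.3.149.43/32 (H4) depth=32
  ? 163.3.149.43  path d0:-→d1:-→d2:-→d3:-→d4:-→d5:-→d6:-→d7:-→d8:-→d9:-→d10:-→d11:-→d12:-→d13:-→d14:-→d15:-→d16:-→d17:-→d18:-→d19:-→d20:-→d21:-→d22:-→d23:-→d24:-→d25:-→d26:H5→d27:-→d28:-→d29:-→d30:-→d31:-→d32:H4  best=H4
  + 168.3.98.0/24 (H0) depth=24
  + 6.143.67.223/32 (H3) depth=32
  ? 163.3.149.43  path d0:-→d1:-→d2:-→d3:-→d4:-→d5:-→d6:-→d7:-→d8:-→d9:-→d10:-→d11:-→d12:-→d13:-→d14:-→d15:-→d16:-→d17:-→d18:-→d19:-→d20:-→d21:-→d22:-→d23:-→d24:-→d25:-→d26:H5→d27:-→d28:-→d29:-→d30:-→d31:-→d32:H4  best=H4
  - 6.143.67.223/32 clear@32
  + 163.0.0.0/8 (H7) depth=8
  - 163.0.0.0/8 clear@8
  + 168.3.98.0/24 (H7) depth=24
  ? 168.3.98.1  path d0:-→d1:-→d2:-→d3:-→d4:-→d5:-→d6:-→d7:-→d8:-→d9:-→d10:-→d11:-→d12:-→d13:-→d14:-→d15:-→d16:-→d17:-→d18:-→d19:-→d20:-→d21:-→d22:-→d23:-→d24:H7  best=H7
  + 6.143.67.208/28 (H7) depth=28
  ? 163.3.149.43  path d0:-→d1:-→d2:-→d3:-→d4:-→d5:-→d6:-→d7:-→d8:-→d9:-→d10:-→d11:-→d12:-→d13:-→d14:-→d15:-→d16:-→d17:-→d18:-→d19:-→d20:-→d21:-→d22:-→d23:-→d24:-→d25:-→d26:H5→d27:-→d28:-→d29:-→d30:-→d31:-→d32:H4  best=H4
  ? 168.3.98.16  path d0:-→d1:-→d2:-→d3:-→d4:-→d5:-→d6:-→d7:-→d8:-→d9:-→d10:-→d11:-→d12:-→d13:-→d14:-→d15:-→d16:-→d17:-→d18:-→d19:-→d20:-→d21:-→d22:-→d23:-→d24:H7  best=H7
  + 0.0.0.0/0 (H3) depth=0

== LOOKUPS ==
["H5","H4","H4","H7","H4","H7"]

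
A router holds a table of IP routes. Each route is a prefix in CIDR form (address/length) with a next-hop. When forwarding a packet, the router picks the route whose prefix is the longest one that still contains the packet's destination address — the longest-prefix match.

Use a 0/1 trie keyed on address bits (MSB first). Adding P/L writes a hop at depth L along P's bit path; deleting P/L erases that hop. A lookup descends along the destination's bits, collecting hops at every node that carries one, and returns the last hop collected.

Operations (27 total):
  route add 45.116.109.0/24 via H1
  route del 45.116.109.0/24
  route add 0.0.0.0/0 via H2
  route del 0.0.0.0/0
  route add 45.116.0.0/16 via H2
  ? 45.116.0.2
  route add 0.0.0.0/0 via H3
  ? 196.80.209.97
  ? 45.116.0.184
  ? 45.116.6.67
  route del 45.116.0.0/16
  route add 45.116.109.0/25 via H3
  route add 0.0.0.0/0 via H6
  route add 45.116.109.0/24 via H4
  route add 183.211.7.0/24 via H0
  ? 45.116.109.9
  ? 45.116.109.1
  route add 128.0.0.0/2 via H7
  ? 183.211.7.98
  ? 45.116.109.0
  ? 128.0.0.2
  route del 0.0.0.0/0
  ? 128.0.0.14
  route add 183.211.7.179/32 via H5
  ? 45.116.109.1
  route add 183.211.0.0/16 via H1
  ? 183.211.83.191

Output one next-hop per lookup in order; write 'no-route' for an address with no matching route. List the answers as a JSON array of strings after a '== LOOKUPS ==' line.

Trace:
  + 45.116.109.0/24 (H1) depth=24
  del 45.116.109.0/24 (clear depth 24)
  + 0.0.0.0/0 (H2) depth=0
  del 0.0.0.0/0 (clear depth 0)
  + 45.116.0.0/16 (H2) depth=16
  Q 45.116.0.2: descend 00101101011101000 ; hops seen [H2] ; pick H2
  + 0.0.0.0/0 (H3) depth=0
  Q 196.80.209.97: descend ε ; hops seen [H3] ; pick H3
  Q 45.116.0.184: descend 00101101011101000 ; hops seen [H3,H2] ; pick H2
  Q 45.116.6.67: descend 00101101011101000 ; hops seen [H3,H2] ; pick H2
  del 45.116.0.0/16 (clear depth 16)
  + 45.116.109.0/25 (H3) depth=25
  + 0.0.0.0/0 (H6) depth=0
  + 45.116.109.0/24 (H4) depth=24
  + 183.211.7.0/24 (H0) depth=24
  Q 45.116.109.9: descend 0010110101110100011011010 ; hops seen [H6,H4,H3] ; pick H3
  Q 45.116.109.1: descend 0010110101110100011011010 ; hops seen [H6,H4,H3] ; pick H3
  + 128.0.0.0/2 (H7) depth=2
  Q 183.211.7.98: descend 101101111101001100000111 ; hops seen [H6,H7,H0] ; pick H0
  Q 45.116.109.0: descend 0010110101110100011011010 ; hops seen [H6,H4,H3] ; pick H3
  Q 128.0.0.2: descend 10 ; hops seen [H6,H7] ; pick H7
  del 0.0.0.0/0 (clear depth 0)
  Q 128.0.0.14: descend 10 ; hops seen [H7] ; pick H7
  + 183.211.7.179/32 (H5) depth=32
  Q 45.116.109.1: descend 0010110101110100011011010 ; hops seen [H4,H3] ; pick H3
  + 183.211.0.0/16 (H1) depth=16
  Q 183.211.83.191: descend 10110111110100110 ; hops seen [H7,H1] ; pick H1

== LOOKUPS ==
["H2","H3","H2","H2","H3","H3","H0","H3","H7","H7","H3","H1"]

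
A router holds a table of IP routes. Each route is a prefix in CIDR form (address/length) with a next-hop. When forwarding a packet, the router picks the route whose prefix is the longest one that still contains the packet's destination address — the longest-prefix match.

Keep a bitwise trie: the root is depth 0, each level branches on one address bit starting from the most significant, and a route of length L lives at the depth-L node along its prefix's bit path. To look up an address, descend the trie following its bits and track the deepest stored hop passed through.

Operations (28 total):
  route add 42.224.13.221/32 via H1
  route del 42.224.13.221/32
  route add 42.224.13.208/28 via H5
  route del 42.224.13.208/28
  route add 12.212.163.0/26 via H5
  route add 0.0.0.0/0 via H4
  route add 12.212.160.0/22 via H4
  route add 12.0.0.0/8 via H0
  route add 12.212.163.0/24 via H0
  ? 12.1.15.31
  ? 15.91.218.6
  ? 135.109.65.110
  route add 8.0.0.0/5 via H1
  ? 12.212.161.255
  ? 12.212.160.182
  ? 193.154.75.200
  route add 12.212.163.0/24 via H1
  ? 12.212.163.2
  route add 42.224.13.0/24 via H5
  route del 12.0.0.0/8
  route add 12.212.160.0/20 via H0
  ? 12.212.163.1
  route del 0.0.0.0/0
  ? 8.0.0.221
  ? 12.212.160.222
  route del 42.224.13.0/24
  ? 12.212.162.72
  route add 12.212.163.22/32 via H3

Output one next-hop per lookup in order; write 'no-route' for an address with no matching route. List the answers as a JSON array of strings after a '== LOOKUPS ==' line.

Trace:
  add 42.224.13.221/32 -> H1 at depth 32
  del 42.224.13.221/32 (clear depth 32)
  add 42.224.13.208/28 -> H5 at depth 28
  del 42.224.13.208/28 (clear depth 28)
  add 12.212.163.0/26 -> H5 at depth 26
  add 0.0.0.0/0 -> H4 at depth 0
  add 12.212.160.0/22 -> H4 at depth 22
  add 12.0.0.0/8 -> H0 at depth 8
  add 12.212.163.0/24 -> H0 at depth 24
  lookup 12.1.15.31: bits 00001100 walk d0:H4→d1:-→d2:-→d3:-→d4:-→d5:-→d6:-→d7:-→d8:H0 -> H0
  lookup 15.91.218.6: bits 000011 walk d0:H4→d1:-→d2:-→d3:-→d4:-→d5:-→d6:- -> H4
  lookup 135.109.65.110: bits ε walk d0:H4 -> H4
  add 8.0.0.0/5 -> H1 at depth 5
  lookup 12.212.161.255: bits 0000110011010100101000 walk d0:H4→d1:-→d2:-→d3:-→d4:-→d5:H1→d6:-→d7:-→d8:H0→d9:-→d10:-→d11:-→d12:-→d13:-→d14:-→d15:-→d16:-→d17:-→d18:-→d19:-→d20:-→d21:-→d22:H4 -> H4
  lookup 12.212.160.182: bits 0000110011010100101000 walk d0:H4→d1:-→d2:-→d3:-→d4:-→d5:H1→d6:-→d7:-→d8:H0→d9:-→d10:-→d11:-→d12:-→d13:-→d14:-→d15:-→d16:-→d17:-→d18:-→d19:-→d20:-→d21:-→d22:H4 -> H4
  lookup 193.154.75.200: bits ε walk d0:H4 -> H4
  add 12.212.163.0/24 -> H1 at depth 24
  lookup 12.212.163.2: bits 00001100110101001010001100 walk d0:H4→d1:-→d2:-→d3:-→d4:-→d5:H1→d6:-→d7:-→d8:H0→d9:-→d10:-→d11:-→d12:-→d13:-→d14:-→d15:-→d16:-→d17:-→d18:-→d19:-→d20:-→d21:-→d22:H4→d23:-→d24:H1→d25:-→d26:H5 -> H5
  add 42.224.13.0/24 -> H5 at depth 24
  del 12.0.0.0/8 (clear depth 8)
  add 12.212.160.0/20 -> H0 at depth 20
  lookup 12.212.163.1: bits 00001100110101001010001100 walk d0:H4→d1:-→d2:-→d3:-→d4:-→d5:H1→d6:-→d7:-→d8:-→d9:-→d10:-→d11:-→d12:-→d13:-→d14:-→d15:-→d16:-→d17:-→d18:-→d19:-→d20:H0→d21:-→d22:H4→d23:-→d24:H1→d25:-→d26:H5 -> H5
  del 0.0.0.0/0 (clear depth 0)
  lookup 8.0.0.221: bits 00001 walk d0:-→d1:-→d2:-→d3:-→d4:-→d5:H1 -> H1
  lookup 12.212.160.222: bits 0000110011010100101000 walk d0:-→d1:-→d2:-→d3:-→d4:-→d5:H1→d6:-→d7:-→d8:-→d9:-→d10:-→d11:-→d12:-→d13:-→d14:-→d15:-→d16:-→d17:-→d18:-→d19:-→d20:H0→d21:-→d22:H4 -> H4
  del 42.224.13.0/24 (clear depth 24)
  lookup 12.212.162.72: bits 00001100110101001010001 walk d0:-→d1:-→d2:-→d3:-→d4:-→d5:H1→d6:-→d7:-→d8:-→d9:-→d10:-→d11:-→d12:-→d13:-→d14:-→d15:-→d16:-→d17:-→d18:-→d19:-→d20:H0→d21:-→d22:H4→d23:- -> H4
  add 12.212.163.22/32 -> H3 at depth 32

== LOOKUPS ==
["H0","H4","H4","H4","H4","H4","H5","H5","H1","H4","H4"]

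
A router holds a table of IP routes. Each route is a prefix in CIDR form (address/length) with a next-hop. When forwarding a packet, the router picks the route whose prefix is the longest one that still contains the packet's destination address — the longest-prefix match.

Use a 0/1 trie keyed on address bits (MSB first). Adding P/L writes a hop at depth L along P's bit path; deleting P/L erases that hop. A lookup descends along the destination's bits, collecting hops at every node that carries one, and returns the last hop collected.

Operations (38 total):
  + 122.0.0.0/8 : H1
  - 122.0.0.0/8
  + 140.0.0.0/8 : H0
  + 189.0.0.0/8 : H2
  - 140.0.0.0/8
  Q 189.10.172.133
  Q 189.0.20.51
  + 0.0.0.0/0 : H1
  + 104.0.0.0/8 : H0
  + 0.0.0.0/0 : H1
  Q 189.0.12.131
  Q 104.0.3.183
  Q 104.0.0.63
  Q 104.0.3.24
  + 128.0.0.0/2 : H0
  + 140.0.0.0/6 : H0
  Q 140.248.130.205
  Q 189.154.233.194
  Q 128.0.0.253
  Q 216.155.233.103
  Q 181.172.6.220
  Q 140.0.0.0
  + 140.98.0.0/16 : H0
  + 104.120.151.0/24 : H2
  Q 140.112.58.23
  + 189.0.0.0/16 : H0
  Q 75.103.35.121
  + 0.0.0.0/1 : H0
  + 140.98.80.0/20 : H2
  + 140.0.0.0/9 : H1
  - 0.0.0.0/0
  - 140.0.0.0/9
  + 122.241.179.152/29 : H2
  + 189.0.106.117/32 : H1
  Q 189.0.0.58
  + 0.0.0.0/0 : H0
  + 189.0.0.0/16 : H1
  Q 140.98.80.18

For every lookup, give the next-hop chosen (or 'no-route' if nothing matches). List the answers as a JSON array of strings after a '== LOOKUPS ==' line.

Process each operation:
  add 122.0.0.0/8 -> H1 at depth 8
  - 122.0.0.0/8 clear@8
  add 140.0.0.0/8 -> H0 at depth 8
  add 189.0.0.0/8 -> H2 at depth 8
  - 140.0.0.0/8 clear@8
  Q 189.10.172.133: descend 10111101 ; hops seen [H2] ; pick H2
  Q 189.0.20.51: descend 10111101 ; hops seen [H2] ; pick H2
  add 0.0.0.0/0 -> H1 at depth 0
  add 104.0.0.0/8 -> H0 at depth 8
  add 0.0.0.0/0 -> H1 at depth 0
  Q 189.0.12.131: descend 10111101 ; hops seen [H1,H2] ; pick H2
  Q 104.0.3.183: descend 01101000 ; hops seen [H1,H0] ; pick H0
  Q 104.0.0.63: descend 01101000 ; hops seen [H1,H0] ; pick H0
  Q 104.0.3.24: descend 01101000 ; hops seen [H1,H0] ; pick H0
  add 128.0.0.0/2 -> H0 at depth 2
  add 140.0.0.0/6 -> H0 at depth 6
  Q 140.248.130.205: descend 10001100 ; hops seen [H1,H0,H0] ; pick H0
  Q 189.154.233.194: descend 10111101 ; hops seen [H1,H0,H2] ; pick H2
  Q 128.0.0.253: descend 1000 ; hops seen [H1,H0] ; pick H0
  Q 216.155.233.103: descend 1 ; hops seen [H1] ; pick H1
  Q 181.172.6.220: descend 1011 ; hops seen [H1,H0] ; pick H0
  Q 140.0.0.0: descend 10001100 ; hops seen [H1,H0,H0] ; pick H0
  add 140.98.0.0/16 -> H0 at depth 16
  add 104.120.151.0/24 -> H2 at depth 24
  Q 140.112.58.23: descend 10001100011 ; hops seen [H1,H0,H0] ; pick H0
  add 189.0.0.0/16 -> H0 at depth 16
  Q 75.103.35.121: descend 01 ; hops seen [H1] ; pick H1
  add 0.0.0.0/1 -> H0 at depth 1
  add 140.98.80.0/20 -> H2 at depth 20
  add 140.0.0.0/9 -> H1 at depth 9
  - 0.0.0.0/0 clear@0
  - 140.0.0.0/9 clear@9
  add 122.241.179.152/29 -> H2 at depth 29
  add 189.0.106.117/32 -> H1 at depth 32
  Q 189.0.0.58: descend 10111101000000000 ; hops seen [H0,H2,H0] ; pick H0
  add 0.0.0.0/0 -> H0 at depth 0
  add 189.0.0.0/16 -> H1 at depth 16
  Q 140.98.80.18: descend 10001100011000100101 ; hops seen [H0,H0,H0,H0,H2] ; pick H2

== LOOKUPS ==
["H2","H2","H2","H0","H0","H0","H0","H2","H0","H1","H0","H0","H0","H1","H0","H2"]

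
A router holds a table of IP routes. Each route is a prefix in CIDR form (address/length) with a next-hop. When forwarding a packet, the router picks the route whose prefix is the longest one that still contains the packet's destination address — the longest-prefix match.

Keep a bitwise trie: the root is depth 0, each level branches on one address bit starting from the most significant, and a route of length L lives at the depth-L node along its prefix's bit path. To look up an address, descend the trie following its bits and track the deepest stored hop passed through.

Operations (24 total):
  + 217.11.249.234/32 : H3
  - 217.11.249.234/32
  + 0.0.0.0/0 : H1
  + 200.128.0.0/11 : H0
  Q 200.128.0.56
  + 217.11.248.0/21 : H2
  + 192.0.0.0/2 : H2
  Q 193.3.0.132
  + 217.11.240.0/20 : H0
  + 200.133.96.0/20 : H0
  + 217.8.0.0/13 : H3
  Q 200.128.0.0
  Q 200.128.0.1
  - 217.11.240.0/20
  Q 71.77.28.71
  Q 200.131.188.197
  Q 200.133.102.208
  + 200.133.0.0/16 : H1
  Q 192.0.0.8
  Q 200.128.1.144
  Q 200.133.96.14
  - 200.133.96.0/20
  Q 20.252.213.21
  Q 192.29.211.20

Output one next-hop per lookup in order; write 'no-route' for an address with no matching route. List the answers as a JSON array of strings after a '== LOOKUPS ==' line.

Trace:
  add 217.11.249.234/32 -> H3 at depth 32
  del 217.11.249.234/32 (clear depth 32)
  add 0.0.0.0/0 -> H1 at depth 0
  add 200.128.0.0/11 -> H0 at depth 11
  Q 200.128.0.56: descend 11001000100 ; hops seen [H1,H0] ; pick H0
  add 217.11.248.0/21 -> H2 at depth 21
  add 192.0.0.0/2 -> H2 at depth 2
  Q 193.3.0.132: descend 1100 ; hops seen [H1,H2] ; pick H2
  add 217.11.240.0/20 -> H0 at depth 20
  add 200.133.96.0/20 -> H0 at depth 20
  add 217.8.0.0/13 -> H3 at depth 13
  Q 200.128.0.0: descend 1100100010000 ; hops seen [H1,H2,H0] ; pick H0
  Q 200.128.0.1: descend 1100100010000 ; hops seen [H1,H2,H0] ; pick H0
  del 217.11.240.0/20 (clear depth 20)
  Q 71.77.28.71: descend ε ; hops seen [H1] ; pick H1
  Q 200.131.188.197: descend 1100100010000 ; hops seen [H1,H2,H0] ; pick H0
  Q 200.133.102.208: descend 11001000100001010110 ; hops seen [H1,H2,H0,H0] ; pick H0
  add 200.133.0.0/16 -> H1 at depth 16
  Q 192.0.0.8: descend 1100 ; hops seen [H1,H2] ; pick H2
  Q 200.128.1.144: descend 1100100010000 ; hops seen [H1,H2,H0] ; pick H0
  Q 200.133.96.14: descend 11001000100001010110 ; hops seen [H1,H2,H0,H1,H0] ; pick H0
  del 200.133.96.0/20 (clear depth 20)
  Q 20.252.213.21: descend ε ; hops seen [H1] ; pick H1
  Q 192.29.211.20: descend 1100 ; hops seen [H1,H2] ; pick H2

== LOOKUPS ==
["H0","H2","H0","H0","H1","H0","H0","H2","H0","H0","H1","H2"]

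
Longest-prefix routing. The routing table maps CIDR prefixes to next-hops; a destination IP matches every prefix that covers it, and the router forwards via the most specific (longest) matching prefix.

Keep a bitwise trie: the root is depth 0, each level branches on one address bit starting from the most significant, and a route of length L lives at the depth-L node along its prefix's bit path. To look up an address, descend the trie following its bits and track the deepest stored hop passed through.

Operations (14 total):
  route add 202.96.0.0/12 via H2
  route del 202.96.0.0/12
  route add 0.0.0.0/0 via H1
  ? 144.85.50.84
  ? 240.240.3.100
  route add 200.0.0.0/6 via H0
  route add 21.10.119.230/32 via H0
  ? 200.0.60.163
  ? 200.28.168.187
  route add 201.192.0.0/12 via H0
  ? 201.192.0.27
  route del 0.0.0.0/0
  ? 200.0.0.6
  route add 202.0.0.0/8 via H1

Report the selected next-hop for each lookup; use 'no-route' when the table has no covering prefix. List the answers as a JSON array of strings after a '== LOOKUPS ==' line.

Apply in order:
  + 202.96.0.0/12 (H2) depth=12
  - 202.96.0.0/12 clear@12
  + 0.0.0.0/0 (H1) depth=0
  lookup 144.85.50.84: bits 1 walk d0:H1→d1:- -> H1
  lookup 240.240.3.100: bits 11 walk d0:H1→d1:-→d2:- -> H1
  + 200.0.0.0/6 (H0) depth=6
  + 21.10.119.230/32 (H0) depth=32
  lookup 200.0.60.163: bits 110010 walk d0:H1→d1:-→d2:-→d3:-→d4:-→d5:-→d6:H0 -> H0
  lookup 200.28.168.187: bits 110010 walk d0:H1→d1:-→d2:-→d3:-→d4:-→d5:-→d6:H0 -> H0
  + 201.192.0.0/12 (H0) depth=12
  lookup 201.192.0.27: bits 110010011100 walk d0:H1→d1:-→d2:-→d3:-→d4:-→d5:-→d6:H0→d7:-→d8:-→d9:-→d10:-→d11:-→d12:H0 -> H0
  - 0.0.0.0/0 clear@0
  lookup 200.0.0.6: bits 1100100 walk d0:-→d1:-→d2:-→d3:-→d4:-→d5:-→d6:H0→d7:- -> H0
  + 202.0.0.0/8 (H1) depth=8

== LOOKUPS ==
["H1","H1","H0","H0","H0","H0"]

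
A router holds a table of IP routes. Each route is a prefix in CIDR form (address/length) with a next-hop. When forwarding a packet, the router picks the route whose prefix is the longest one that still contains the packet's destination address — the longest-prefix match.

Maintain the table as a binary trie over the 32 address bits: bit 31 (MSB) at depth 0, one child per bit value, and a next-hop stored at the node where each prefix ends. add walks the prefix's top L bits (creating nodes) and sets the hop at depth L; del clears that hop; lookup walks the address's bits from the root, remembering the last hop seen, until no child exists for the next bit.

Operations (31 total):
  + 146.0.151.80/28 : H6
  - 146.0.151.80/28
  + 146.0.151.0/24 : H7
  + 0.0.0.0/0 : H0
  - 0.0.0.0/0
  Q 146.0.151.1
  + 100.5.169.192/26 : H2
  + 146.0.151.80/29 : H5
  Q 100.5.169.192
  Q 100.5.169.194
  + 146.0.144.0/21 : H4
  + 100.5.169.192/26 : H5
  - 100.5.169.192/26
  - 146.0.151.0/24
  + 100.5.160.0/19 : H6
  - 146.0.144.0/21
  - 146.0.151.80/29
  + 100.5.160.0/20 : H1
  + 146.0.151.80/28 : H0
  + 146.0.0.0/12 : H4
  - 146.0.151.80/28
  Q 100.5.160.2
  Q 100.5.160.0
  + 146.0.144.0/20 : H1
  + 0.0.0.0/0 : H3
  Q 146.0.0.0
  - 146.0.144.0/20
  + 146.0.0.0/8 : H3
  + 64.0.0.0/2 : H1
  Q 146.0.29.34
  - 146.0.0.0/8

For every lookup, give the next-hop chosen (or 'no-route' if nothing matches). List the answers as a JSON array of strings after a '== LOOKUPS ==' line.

Process each operation:
  + 146.0.151.80/28 (H6) depth=28
  del 146.0.151.80/28 (clear depth 28)
  + 146.0.151.0/24 (H7) depth=24
  + 0.0.0.0/0 (H0) depth=0
  del 0.0.0.0/0 (clear depth 0)
  lookup 146.0.151.1: bits 1001001000000000100101110 walk d0:-→d1:-→d2:-→d3:-→d4:-→d5:-→d6:-→d7:-→d8:-→d9:-→d10:-→d11:-→d12:-→d13:-→d14:-→d15:-→d16:-→d17:-→d18:-→d19:-→d20:-→d21:-→d22:-→d23:-→d24:H7→d25:- -> H7
  + 100.5.169.192/26 (H2) depth=26
  + 146.0.151.80/29 (H5) depth=29
  lookup 100.5.169.192: bits 01100100000001011010100111 walk d0:-→d1:-→d2:-→d3:-→d4:-→d5:-→d6:-→d7:-→d8:-→d9:-→d10:-→d11:-→d12:-→d13:-→d14:-→d15:-→d16:-→d17:-→d18:-→d19:-→d20:-→d21:-→d22:-→d23:-→d24:-→d25:-→d26:H2 -> H2
  lookup 100.5.169.194: bits 01100100000001011010100111 walk d0:-→d1:-→d2:-→d3:-→d4:-→d5:-→d6:-→d7:-→d8:-→d9:-→d10:-→d11:-→d12:-→d13:-→d14:-→d15:-→d16:-→d17:-→d18:-→d19:-→d20:-→d21:-→d22:-→d23:-→d24:-→d25:-→d26:H2 -> H2
  + 146.0.144.0/21 (H4) depth=21
  + 100.5.169.192/26 (H5) depth=26
  del 100.5.169.192/26 (clear depth 26)
  del 146.0.151.0/24 (clear depth 24)
  + 100.5.160.0/19 (H6) depth=19
  del 146.0.144.0/21 (clear depth 21)
  del 146.0.151.80/29 (clear depth 29)
  + 100.5.160.0/20 (H1) depth=20
  + 146.0.151.80/28 (H0) depth=28
  + 146.0.0.0/12 (H4) depth=12
  del 146.0.151.80/28 (clear depth 28)
  lookup 100.5.160.2: bits 01100100000001011010 walk d0:-→d1:-→d2:-→d3:-→d4:-→d5:-→d6:-→d7:-→d8:-→d9:-→d10:-→d11:-→d12:-→d13:-→d14:-→d15:-→d16:-→d17:-→d18:-→d19:H6→d20:H1 -> H1
  lookup 100.5.160.0: bits 01100100000001011010 walk d0:-→d1:-→d2:-→d3:-→d4:-→d5:-→d6:-→d7:-→d8:-→d9:-→d10:-→d11:-→d12:-→d13:-→d14:-→d15:-→d16:-→d17:-→d18:-→d19:H6→d20:H1 -> H1
  + 146.0.144.0/20 (H1) depth=20
  + 0.0.0.0/0 (H3) depth=0
  lookup 146.0.0.0: bits 1001001000000000 walk d0:H3→d1:-→d2:-→d3:-→d4:-→d5:-→d6:-→d7:-→d8:-→d9:-→d10:-→d11:-→d12:H4→d13:-→d14:-→d15:-→d16:- -> H4
  del 146.0.144.0/20 (clear depth 20)
  + 146.0.0.0/8 (H3) depth=8
  + 64.0.0.0/2 (H1) depth=2
  lookup 146.0.29.34: bits 1001001000000000 walk d0:H3→d1:-→d2:-→d3:-→d4:-→d5:-→d6:-→d7:-→d8:H3→d9:-→d10:-→d11:-→d12:H4→d13:-→d14:-→d15:-→d16:- -> H4
  del 146.0.0.0/8 (clear depth 8)

== LOOKUPS ==
["H7","H2","H2","H1","H1","H4","H4"]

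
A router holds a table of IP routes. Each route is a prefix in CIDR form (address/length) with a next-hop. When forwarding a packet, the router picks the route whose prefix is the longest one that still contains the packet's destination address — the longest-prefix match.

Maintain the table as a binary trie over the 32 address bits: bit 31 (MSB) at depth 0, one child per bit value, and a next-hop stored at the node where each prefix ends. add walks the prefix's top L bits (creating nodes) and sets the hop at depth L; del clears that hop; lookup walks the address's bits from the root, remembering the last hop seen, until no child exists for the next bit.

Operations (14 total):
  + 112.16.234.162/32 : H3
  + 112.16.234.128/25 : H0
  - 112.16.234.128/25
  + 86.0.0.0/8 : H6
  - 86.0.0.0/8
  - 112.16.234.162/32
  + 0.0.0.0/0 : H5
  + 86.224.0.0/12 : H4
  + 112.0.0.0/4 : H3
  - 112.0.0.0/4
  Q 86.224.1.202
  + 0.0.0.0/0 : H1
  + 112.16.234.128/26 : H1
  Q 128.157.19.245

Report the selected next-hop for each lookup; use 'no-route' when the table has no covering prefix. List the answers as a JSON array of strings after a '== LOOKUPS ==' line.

Trace:
  + 112.16.234.162/32 (H3) depth=32
  + 112.16.234.128/25 (H0) depth=25
  - 112.16.234.128/25 clear@25
  + 86.0.0.0/8 (H6) depth=8
  - 86.0.0.0/8 clear@8
  - 112.16.234.162/32 clear@32
  + 0.0.0.0/0 (H5) depth=0
  + 86.224.0.0/12 (H4) depth=12
  + 112.0.0.0/4 (H3) depth=4
  - 112.0.0.0/4 clear@4
  Q 86.224.1.202: descend 010101101110 ; hops seen [H5,H4] ; pick H4
  + 0.0.0.0/0 (H1) depth=0
  + 112.16.234.128/26 (H1) depth=26
  Q 128.157.19.245: descend ε ; hops seen [H1] ; pick H1

== LOOKUPS ==
["H4","H1"]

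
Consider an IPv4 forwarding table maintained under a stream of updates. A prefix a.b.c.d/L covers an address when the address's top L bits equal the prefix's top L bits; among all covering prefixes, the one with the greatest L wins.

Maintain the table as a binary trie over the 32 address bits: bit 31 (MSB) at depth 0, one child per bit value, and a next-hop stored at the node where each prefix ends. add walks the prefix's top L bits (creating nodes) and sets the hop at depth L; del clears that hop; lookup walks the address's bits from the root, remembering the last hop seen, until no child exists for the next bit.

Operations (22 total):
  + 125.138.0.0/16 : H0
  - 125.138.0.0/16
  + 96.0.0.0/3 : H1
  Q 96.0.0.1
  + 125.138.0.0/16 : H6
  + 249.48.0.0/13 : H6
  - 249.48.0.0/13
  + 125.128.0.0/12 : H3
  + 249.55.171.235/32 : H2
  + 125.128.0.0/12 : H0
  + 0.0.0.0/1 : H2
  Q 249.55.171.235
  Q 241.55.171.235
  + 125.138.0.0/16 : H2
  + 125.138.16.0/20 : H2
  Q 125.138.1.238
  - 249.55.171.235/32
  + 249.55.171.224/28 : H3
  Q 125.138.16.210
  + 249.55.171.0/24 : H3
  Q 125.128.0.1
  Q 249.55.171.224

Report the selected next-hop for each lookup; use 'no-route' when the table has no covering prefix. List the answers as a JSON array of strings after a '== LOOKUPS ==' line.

Process each operation:
  + 125.138.0.0/16 (H0) depth=16
  del 125.138.0.0/16 (clear depth 16)
  + 96.0.0.0/3 (H1) depth=3
  lookup 96.0.0.1: bits 011 walk d0:-→d1:-→d2:-→d3:H1 -> H1
  + 125.138.0.0/16 (H6) depth=16
  + 249.48.0.0/13 (H6) depth=13
  del 249.48.0.0/13 (clear depth 13)
  + 125.128.0.0/12 (H3) depth=12
  + 249.55.171.235/32 (H2) depth=32
  + 125.128.0.0/12 (H0) depth=12
  + 0.0.0.0/1 (H2) depth=1
  lookup 249.55.171.235: bits 11111001001101111010101111101011 walk d0:-→d1:-→d2:-→d3:-→d4:-→d5:-→d6:-→d7:-→d8:-→d9:-→d10:-→d11:-→d12:-→d13:-→d14:-→d15:-→d16:-→d17:-→d18:-→d19:-→d20:-→d21:-→d22:-→d23:-→d24:-→d25:-→d26:-→d27:-→d28:-→d29:-→d30:-→d31:-→d32:H2 -> H2
  lookup 241.55.171.235: bits 1111 walk d0:-→d1:-→d2:-→d3:-→d4:- -> no-route
  + 125.138.0.0/16 (H2) depth=16
  + 125.138.16.0/20 (H2) depth=20
  lookup 125.138.1.238: bits 0111110110001010000 walk d0:-→d1:H2→d2:-→d3:H1→d4:-→d5:-→d6:-→d7:-→d8:-→d9:-→d10:-→d11:-→d12:H0→d13:-→d14:-→d15:-→d16:H2→d17:-→d18:-→d19:- -> H2
  del 249.55.171.235/32 (clear depth 32)
  + 249.55.171.224/28 (H3) depth=28
  lookup 125.138.16.210: bits 01111101100010100001 walk d0:-→d1:H2→d2:-→d3:H1→d4:-→d5:-→d6:-→d7:-→d8:-→d9:-→d10:-→d11:-→d12:H0→d13:-→d14:-→d15:-→d16:H2→d17:-→d18:-→d19:-→d20:H2 -> H2
  + 249.55.171.0/24 (H3) depth=24
  lookup 125.128.0.1: bits 011111011000 walk d0:-→d1:H2→d2:-→d3:H1→d4:-→d5:-→d6:-→d7:-→d8:-→d9:-→d10:-→d11:-→d12:H0 -> H0
  lookup 249.55.171.224: bits 1111100100110111101010111110 walk d0:-→d1:-→d2:-→d3:-→d4:-→d5:-→d6:-→d7:-→d8:-→d9:-→d10:-→d11:-→d12:-→d13:-→d14:-→d15:-→d16:-→d17:-→d18:-→d19:-→d20:-→d21:-→d22:-→d23:-→d24:H3→d25:-→d26:-→d27:-→d28:H3 -> H3

== LOOKUPS ==
["H1","H2","no-route","H2","H2","H0","H3"]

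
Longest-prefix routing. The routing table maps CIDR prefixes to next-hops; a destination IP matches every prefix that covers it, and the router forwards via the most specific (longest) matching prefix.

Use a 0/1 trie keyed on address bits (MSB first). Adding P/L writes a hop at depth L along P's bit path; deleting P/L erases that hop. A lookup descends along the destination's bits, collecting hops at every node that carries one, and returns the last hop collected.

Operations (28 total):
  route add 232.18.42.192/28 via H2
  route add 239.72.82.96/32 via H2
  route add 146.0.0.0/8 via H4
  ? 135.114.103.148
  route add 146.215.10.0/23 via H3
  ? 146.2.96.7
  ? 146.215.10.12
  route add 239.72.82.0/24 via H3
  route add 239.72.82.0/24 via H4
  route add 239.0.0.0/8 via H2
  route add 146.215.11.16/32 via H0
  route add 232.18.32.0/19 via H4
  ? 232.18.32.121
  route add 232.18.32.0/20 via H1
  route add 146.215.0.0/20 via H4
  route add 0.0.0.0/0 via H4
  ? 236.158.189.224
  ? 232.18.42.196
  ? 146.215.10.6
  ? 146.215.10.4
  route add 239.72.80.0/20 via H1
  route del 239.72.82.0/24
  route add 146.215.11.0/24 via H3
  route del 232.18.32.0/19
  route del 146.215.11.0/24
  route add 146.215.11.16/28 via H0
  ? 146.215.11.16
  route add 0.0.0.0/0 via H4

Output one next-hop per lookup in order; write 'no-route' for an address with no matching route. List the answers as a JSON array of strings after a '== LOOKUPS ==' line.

Trace:
  + 232.18.42.192/28 (H2) depth=28
  + 239.72.82.96/32 (H2) depth=32
  + 146.0.0.0/8 (H4) depth=8
  Q 135.114.103.148: descend 100 ; hops seen [∅] ; pick no-route
  + 146.215.10.0/23 (H3) depth=23
  Q 146.2.96.7: descend 10010010 ; hops seen [H4] ; pick H4
  Q 146.215.10.12: descend 10010010110101110000101 ; hops seen [H4,H3] ; pick H3
  + 239.72.82.0/24 (H3) depth=24
  + 239.72.82.0/24 (H4) depth=24
  + 239.0.0.0/8 (H2) depth=8
  + 146.215.11.16/32 (H0) depth=32
  + 232.18.32.0/19 (H4) depth=19
  Q 232.18.32.121: descend 11101000000100100010 ; hops seen [H4] ; pick H4
  + 232.18.32.0/20 (H1) depth=20
  + 146.215.0.0/20 (H4) depth=20
  + 0.0.0.0/0 (H4) depth=0
  Q 236.158.189.224: descend 111011 ; hops seen [H4] ; pick H4
  Q 232.18.42.196: descend 1110100000010010001010101100 ; hops seen [H4,H4,H1,H2] ; pick H2
  Q 146.215.10.6: descend 10010010110101110000101 ; hops seen [H4,H4,H4,H3] ; pick H3
  Q 146.215.10.4: descend 10010010110101110000101 ; hops seen [H4,H4,H4,H3] ; pick H3
  + 239.72.80.0/20 (H1) depth=20
  - 239.72.82.0/24 clear@24
  + 146.215.11.0/24 (H3) depth=24
  - 232.18.32.0/19 clear@19
  - 146.215.11.0/24 clear@24
  + 146.215.11.16/28 (H0) depth=28
  Q 146.215.11.16: descend 10010010110101110000101100010000 ; hops seen [H4,H4,H4,H3,H0,H0] ; pick H0
  + 0.0.0.0/0 (H4) depth=0

== LOOKUPS ==
["no-route","H4","H3","H4","H4","H2","H3","H3","H0"]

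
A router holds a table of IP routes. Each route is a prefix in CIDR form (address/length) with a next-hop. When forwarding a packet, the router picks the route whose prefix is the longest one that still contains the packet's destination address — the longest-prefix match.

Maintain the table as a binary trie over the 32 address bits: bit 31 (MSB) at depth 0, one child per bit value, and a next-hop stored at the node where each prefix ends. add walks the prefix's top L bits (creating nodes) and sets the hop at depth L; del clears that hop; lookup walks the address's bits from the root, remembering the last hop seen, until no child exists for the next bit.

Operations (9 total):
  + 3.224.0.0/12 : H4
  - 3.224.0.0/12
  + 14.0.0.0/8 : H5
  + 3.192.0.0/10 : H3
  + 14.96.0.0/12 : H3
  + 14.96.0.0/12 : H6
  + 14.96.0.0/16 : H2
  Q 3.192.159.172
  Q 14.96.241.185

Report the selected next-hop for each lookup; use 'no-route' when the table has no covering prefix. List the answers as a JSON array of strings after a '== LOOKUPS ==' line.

Apply in order:
  + 3.224.0.0/12 (H4) depth=12
  del 3.224.0.0/12 (clear depth 12)
  + 14.0.0.0/8 (H5) depth=8
  + 3.192.0.0/10 (H3) depth=10
  + 14.96.0.0/12 (H3) depth=12
  + 14.96.0.0/12 (H6) depth=12
  + 14.96.0.0/16 (H2) depth=16
  Q 3.192.159.172: descend 0000001111 ; hops seen [H3] ; pick H3
  Q 14.96.241.185: descend 0000111001100000 ; hops seen [H5,H6,H2] ; pick H2

== LOOKUPS ==
["H3","H2"]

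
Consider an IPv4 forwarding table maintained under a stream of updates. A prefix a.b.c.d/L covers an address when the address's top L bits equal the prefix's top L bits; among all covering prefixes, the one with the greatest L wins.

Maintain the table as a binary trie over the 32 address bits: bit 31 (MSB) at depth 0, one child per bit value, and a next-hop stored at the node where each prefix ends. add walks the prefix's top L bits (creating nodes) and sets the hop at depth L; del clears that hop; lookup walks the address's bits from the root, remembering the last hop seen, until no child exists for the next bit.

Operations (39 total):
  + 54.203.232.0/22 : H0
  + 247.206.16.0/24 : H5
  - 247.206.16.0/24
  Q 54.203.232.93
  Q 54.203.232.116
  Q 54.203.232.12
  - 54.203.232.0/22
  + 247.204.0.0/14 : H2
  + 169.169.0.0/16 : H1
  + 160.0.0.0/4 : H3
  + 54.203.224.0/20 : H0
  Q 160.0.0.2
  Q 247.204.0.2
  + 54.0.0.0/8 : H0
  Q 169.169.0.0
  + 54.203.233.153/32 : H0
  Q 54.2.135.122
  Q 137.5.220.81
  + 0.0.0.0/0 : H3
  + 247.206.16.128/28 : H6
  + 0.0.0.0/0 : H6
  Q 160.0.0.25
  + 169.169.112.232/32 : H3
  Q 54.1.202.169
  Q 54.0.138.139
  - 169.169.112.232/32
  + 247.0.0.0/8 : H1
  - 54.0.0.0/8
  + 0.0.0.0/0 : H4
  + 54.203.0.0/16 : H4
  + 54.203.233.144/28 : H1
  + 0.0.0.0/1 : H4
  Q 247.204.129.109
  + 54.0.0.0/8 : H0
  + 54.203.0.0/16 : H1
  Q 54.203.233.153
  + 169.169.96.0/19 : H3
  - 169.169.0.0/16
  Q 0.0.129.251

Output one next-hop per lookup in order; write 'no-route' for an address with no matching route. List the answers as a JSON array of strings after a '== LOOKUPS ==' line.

Apply in order:
  + 54.203.232.0/22 (H0) depth=22
  + 247.206.16.0/24 (H5) depth=24
  del 247.206.16.0/24 (clear depth 24)
  lookup 54.203.232.93: bits 0011011011001011111010 walk d0:-→d1:-→d2:-→d3:-→d4:-→d5:-→d6:-→d7:-→d8:-→d9:-→d10:-→d11:-→d12:-→d13:-→d14:-→d15:-→d16:-→d17:-→d18:-→d19:-→d20:-→d21:-→d22:H0 -> H0
  lookup 54.203.232.116: bits 0011011011001011111010 walk d0:-→d1:-→d2:-→d3:-→d4:-→d5:-→d6:-→d7:-→d8:-→d9:-→d10:-→d11:-→d12:-→d13:-→d14:-→d15:-→d16:-→d17:-→d18:-→d19:-→d20:-→d21:-→d22:H0 -> H0
  lookup 54.203.232.12: bits 0011011011001011111010 walk d0:-→d1:-→d2:-→d3:-→d4:-→d5:-→d6:-→d7:-→d8:-→d9:-→d10:-→d11:-→d12:-→d13:-→d14:-→d15:-→d16:-→d17:-→d18:-→d19:-→d20:-→d21:-→d22:H0 -> H0
  del 54.203.232.0/22 (clear depth 22)
  + 247.204.0.0/14 (H2) depth=14
  + 169.169.0.0/16 (H1) depth=16
  + 160.0.0.0/4 (H3) depth=4
  + 54.203.224.0/20 (H0) depth=20
  lookup 160.0.0.2: bits 1010 walk d0:-→d1:-→d2:-→d3:-→d4:H3 -> H3
  lookup 247.204.0.2: bits 11110111110011 walk d0:-→d1:-→d2:-→d3:-→d4:-→d5:-→d6:-→d7:-→d8:-→d9:-→d10:-→d11:-→d12:-→d13:-→d14:H2 -> H2
  + 54.0.0.0/8 (H0) depth=8
  lookup 169.169.0.0: bits 1010100110101001 walk d0:-→d1:-→d2:-→d3:-→d4:H3→d5:-→d6:-→d7:-→d8:-→d9:-→d10:-→d11:-→d12:-→d13:-→d14:-→d15:-→d16:H1 -> H1
  + 54.203.233.153/32 (H0) depth=32
  lookup 54.2.135.122: bits 00110110 walk d0:-→d1:-→d2:-→d3:-→d4:-→d5:-→d6:-→d7:-→d8:H0 -> H0
  lookup 137.5.220.81: bits 10 walk d0:-→d1:-→d2:- -> no-route
  + 0.0.0.0/0 (H3) depth=0
  + 247.206.16.128/28 (H6) depth=28
  + 0.0.0.0/0 (H6) depth=0
  lookup 160.0.0.25: bits 1010 walk d0:H6→d1:-→d2:-→d3:-→d4:H3 -> H3
  + 169.169.112.232/32 (H3) depth=32
  lookup 54.1.202.169: bits 00110110 walk d0:H6→d1:-→d2:-→d3:-→d4:-→d5:-→d6:-→d7:-→d8:H0 -> H0
  lookup 54.0.138.139: bits 00110110 walk d0:H6→d1:-→d2:-→d3:-→d4:-→d5:-→d6:-→d7:-→d8:H0 -> H0
  del 169.169.112.232/32 (clear depth 32)
  + 247.0.0.0/8 (H1) depth=8
  del 54.0.0.0/8 (clear depth 8)
  + 0.0.0.0/0 (H4) depth=0
  + 54.203.0.0/16 (H4) depth=16
  + 54.203.233.144/28 (H1) depth=28
  + 0.0.0.0/1 (H4) depth=1
  lookup 247.204.129.109: bits 11110111110011 walk d0:H4→d1:-→d2:-→d3:-→d4:-→d5:-→d6:-→d7:-→d8:H1→d9:-→d10:-→d11:-→d12:-→d13:-→d14:H2 -> H2
  + 54.0.0.0/8 (H0) depth=8
  + 54.203.0.0/16 (H1) depth=16
  lookup 54.203.233.153: bits 00110110110010111110100110011001 walk d0:H4→d1:H4→d2:-→d3:-→d4:-→d5:-→d6:-→d7:-→d8:H0→d9:-→d10:-→d11:-→d12:-→d13:-→d14:-→d15:-→d16:H1→d17:-→d18:-→d19:-→d20:H0→d21:-→d22:-→d23:-→d24:-→d25:-→d26:-→d27:-→d28:H1→d29:-→d30:-→d31:-→d32:H0 -> H0
  + 169.169.96.0/19 (H3) depth=19
  del 169.169.0.0/16 (clear depth 16)
  lookup 0.0.129.251: bits 00 walk d0:H4→d1:H4→d2:- -> H4

== LOOKUPS ==
["H0","H0","H0","H3","H2","H1","H0","no-route","H3","H0","H0","H2","H0","H4"]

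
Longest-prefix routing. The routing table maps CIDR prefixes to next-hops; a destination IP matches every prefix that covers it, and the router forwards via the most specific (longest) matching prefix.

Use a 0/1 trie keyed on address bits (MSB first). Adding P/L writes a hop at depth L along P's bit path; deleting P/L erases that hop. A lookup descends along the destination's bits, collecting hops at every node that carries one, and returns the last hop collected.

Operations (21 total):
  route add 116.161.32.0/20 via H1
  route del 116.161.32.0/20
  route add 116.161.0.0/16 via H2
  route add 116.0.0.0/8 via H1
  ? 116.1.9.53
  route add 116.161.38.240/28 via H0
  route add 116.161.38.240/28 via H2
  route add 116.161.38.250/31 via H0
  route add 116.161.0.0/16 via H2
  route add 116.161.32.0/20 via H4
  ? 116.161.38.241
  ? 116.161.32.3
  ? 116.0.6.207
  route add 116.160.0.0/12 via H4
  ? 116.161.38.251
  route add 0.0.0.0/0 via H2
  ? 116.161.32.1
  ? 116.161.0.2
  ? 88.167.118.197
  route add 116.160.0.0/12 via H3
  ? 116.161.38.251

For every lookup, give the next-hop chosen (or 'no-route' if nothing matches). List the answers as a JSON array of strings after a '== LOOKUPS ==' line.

Process each operation:
  add 116.161.32.0/20 -> H1 at depth 20
  - 116.161.32.0/20 clear@20
  add 116.161.0.0/16 -> H2 at depth 16
  add 116.0.0.0/8 -> H1 at depth 8
  Q 116.1.9.53: descend 01110100 ; hops seen [H1] ; pick H1
  add 116.161.38.240/28 -> H0 at depth 28
  add 116.161.38.240/28 -> H2 at depth 28
  add 116.161.38.250/31 -> H0 at depth 31
  add 116.161.0.0/16 -> H2 at depth 16
  add 116.161.32.0/20 -> H4 at depth 20
  Q 116.161.38.241: descend 0111010010100001001001101111 ; hops seen [H1,H2,H4,H2] ; pick H2
  Q 116.161.32.3: descend 011101001010000100100 ; hops seen [H1,H2,H4] ; pick H4
  Q 116.0.6.207: descend 01110100 ; hops seen [H1] ; pick H1
  add 116.160.0.0/12 -> H4 at depth 12
  Q 116.161.38.251: descend 0111010010100001001001101111101 ; hops seen [H1,H4,H2,H4,H2,H0] ; pick H0
  add 0.0.0.0/0 -> H2 at depth 0
  Q 116.161.32.1: descend 011101001010000100100 ; hops seen [H2,H1,H4,H2,H4] ; pick H4
  Q 116.161.0.2: descend 011101001010000100 ; hops seen [H2,H1,H4,H2] ; pick H2
  Q 88.167.118.197: descend 01 ; hops seen [H2] ; pick H2
  add 116.160.0.0/12 -> H3 at depth 12
  Q 116.161.38.251: descend 0111010010100001001001101111101 ; hops seen [H2,H1,H3,H2,H4,H2,H0] ; pick H0

== LOOKUPS ==
["H1","H2","H4","H1","H0","H4","H2","H2","H0"]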